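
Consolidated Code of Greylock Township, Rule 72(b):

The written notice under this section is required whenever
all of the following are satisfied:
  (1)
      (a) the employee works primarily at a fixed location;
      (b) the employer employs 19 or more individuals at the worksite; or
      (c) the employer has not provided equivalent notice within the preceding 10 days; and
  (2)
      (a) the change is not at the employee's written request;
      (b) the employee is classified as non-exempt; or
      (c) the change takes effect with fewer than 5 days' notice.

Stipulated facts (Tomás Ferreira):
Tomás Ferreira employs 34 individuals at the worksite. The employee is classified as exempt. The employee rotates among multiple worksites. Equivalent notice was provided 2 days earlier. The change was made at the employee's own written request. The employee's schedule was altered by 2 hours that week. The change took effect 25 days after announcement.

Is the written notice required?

No — not required.

(a) fixed location — not satisfied.
(b) ≥ 19 at site — satisfied.
(c) no recent notice — not met.
(1) = F OR T OR F = true.
(a) not employee-requested — not met.
(b) non-exempt — fails.
(c) < 5 days' notice — not satisfied.
(2): F OR F OR F → false.
So Overall is not satisfied (T AND F).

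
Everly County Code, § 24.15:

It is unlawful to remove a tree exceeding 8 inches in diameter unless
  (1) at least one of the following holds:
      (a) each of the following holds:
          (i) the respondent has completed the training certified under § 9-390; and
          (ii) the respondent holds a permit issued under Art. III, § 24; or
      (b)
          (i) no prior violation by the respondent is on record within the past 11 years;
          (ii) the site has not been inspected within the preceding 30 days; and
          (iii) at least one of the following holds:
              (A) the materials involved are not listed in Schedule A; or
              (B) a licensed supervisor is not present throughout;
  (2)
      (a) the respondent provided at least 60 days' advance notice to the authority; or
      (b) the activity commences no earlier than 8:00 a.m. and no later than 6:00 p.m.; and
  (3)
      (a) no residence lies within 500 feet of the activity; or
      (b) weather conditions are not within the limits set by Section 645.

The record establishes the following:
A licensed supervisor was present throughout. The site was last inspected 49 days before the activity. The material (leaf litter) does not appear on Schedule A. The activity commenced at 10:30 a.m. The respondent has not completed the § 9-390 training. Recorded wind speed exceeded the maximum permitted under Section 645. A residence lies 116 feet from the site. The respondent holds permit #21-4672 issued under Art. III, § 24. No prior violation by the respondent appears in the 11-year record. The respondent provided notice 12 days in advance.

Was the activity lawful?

Yes — lawful.

(i) training certified — not met.
(ii) holds permit — satisfied.
(a) = F AND T = false.
(i) no prior violation — holds.
(ii) not (site inspected) — holds.
(A) not (Schedule A material) — holds.
(B) not (supervisor present) — fails.
So (iii) is satisfied (T OR F).
(b) = T AND T AND T = true.
(1): F OR T → true.
(a) ≥60 days' notice — fails.
(b) start within hours — satisfied.
(2): F OR T → true.
(a) no residence in 500 ft — fails.
(b) not (weather ok) — satisfied.
(3): F OR T → true.
Overall: T AND T AND T → true.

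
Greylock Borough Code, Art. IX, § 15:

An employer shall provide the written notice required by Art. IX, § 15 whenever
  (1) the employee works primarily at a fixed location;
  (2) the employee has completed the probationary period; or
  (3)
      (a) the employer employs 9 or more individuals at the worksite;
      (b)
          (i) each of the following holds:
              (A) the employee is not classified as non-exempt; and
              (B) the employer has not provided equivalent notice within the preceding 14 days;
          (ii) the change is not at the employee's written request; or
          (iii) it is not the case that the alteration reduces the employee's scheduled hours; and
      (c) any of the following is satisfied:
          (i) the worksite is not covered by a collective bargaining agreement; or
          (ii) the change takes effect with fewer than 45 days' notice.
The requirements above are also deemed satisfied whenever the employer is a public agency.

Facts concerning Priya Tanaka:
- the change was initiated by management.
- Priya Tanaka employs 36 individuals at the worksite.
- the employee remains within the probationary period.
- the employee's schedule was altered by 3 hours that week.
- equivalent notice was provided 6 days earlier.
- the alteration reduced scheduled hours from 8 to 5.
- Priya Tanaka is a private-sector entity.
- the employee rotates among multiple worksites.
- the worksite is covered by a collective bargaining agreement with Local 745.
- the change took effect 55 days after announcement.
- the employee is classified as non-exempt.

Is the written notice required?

No — not required.

(1) fixed location — not satisfied.
(2) past probation — not satisfied.
(a) ≥ 9 at site — holds.
(A) not (non-exempt) — fails.
(B) no recent notice — not satisfied.
(i) = F AND F = false.
(ii) not employee-requested — met.
(iii) not (hours reduced) — fails.
So (b) is satisfied (F OR T OR F).
(i) no CBA — not met.
(ii) < 45 days' notice — fails.
(c): F OR F → false.
(3): T AND T AND F → false.
Overall = F OR F OR F = false.
Exception (public agency) — not satisfied.
Result: main false OR exception false → false.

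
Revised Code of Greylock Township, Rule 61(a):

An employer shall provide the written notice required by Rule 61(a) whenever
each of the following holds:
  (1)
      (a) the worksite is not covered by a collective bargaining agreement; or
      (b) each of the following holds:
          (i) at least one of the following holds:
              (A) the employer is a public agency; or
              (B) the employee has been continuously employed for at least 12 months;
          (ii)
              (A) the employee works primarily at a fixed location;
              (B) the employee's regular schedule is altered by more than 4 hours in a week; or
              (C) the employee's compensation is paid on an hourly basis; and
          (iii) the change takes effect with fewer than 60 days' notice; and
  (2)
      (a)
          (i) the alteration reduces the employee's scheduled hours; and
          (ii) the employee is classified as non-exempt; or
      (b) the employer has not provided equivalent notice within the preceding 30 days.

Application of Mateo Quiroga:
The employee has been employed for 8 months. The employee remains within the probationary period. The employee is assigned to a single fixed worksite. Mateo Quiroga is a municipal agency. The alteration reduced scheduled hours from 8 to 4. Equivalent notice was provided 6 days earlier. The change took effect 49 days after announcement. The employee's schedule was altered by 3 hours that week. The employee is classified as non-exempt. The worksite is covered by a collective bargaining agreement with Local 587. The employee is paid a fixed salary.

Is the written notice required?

(a) no CBA — fails.
(A) public agency — holds.
(B) tenure ≥ 12 mo. — not satisfied.
(i) = T OR F = true.
(A) fixed location — met.
(B) schedule shift > 4h — fails.
(C) hourly-paid — fails.
(ii): T OR F OR F → true.
(iii) < 60 days' notice — met.
(b) = T AND T AND T = true.
So (1) is satisfied (F OR T).
(i) hours reduced — satisfied.
(ii) non-exempt — holds.
(a): T AND T → true.
(b) no recent notice — fails.
So (2) is satisfied (T OR F).
So Overall is satisfied (T AND T).

Yes — required.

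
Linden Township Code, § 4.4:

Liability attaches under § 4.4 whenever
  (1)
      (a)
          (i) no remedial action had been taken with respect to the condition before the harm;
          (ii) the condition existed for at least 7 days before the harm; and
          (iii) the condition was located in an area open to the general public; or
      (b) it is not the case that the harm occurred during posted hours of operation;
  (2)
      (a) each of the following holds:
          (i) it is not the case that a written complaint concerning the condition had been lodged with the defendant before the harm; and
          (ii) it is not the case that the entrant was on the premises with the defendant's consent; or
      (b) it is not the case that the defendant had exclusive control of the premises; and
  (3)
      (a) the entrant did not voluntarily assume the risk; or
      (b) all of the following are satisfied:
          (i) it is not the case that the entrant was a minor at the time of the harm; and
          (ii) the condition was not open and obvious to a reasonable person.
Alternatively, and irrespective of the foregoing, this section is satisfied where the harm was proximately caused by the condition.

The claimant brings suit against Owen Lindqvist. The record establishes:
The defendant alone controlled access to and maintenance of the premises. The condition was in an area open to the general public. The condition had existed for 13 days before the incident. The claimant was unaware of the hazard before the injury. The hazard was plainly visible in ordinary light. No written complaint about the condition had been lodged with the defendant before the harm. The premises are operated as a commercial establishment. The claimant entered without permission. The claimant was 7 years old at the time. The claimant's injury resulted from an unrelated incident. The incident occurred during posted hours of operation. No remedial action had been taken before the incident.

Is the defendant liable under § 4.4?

(i) no remedial action — holds.
(ii) condition ≥7 days old — satisfied.
(iii) public area — satisfied.
(a): T AND T AND T → true.
(b) not (during posted hours) — not met.
(1) = T OR F = true.
(i) not (complaint lodged) — satisfied.
(ii) not (consent to enter) — holds.
(a): T AND T → true.
(b) not (exclusive control) — fails.
(2) = T OR F = true.
(a) no assumed risk — satisfied.
(i) not (entrant a minor) — not satisfied.
(ii) not open/obvious — not satisfied.
So (b) is not satisfied (F AND F).
(3): T OR F → true.
So Overall is satisfied (T AND T AND T).
Exception (proximate cause) — not satisfied.
Result: main true OR exception false → true.

Yes — liable.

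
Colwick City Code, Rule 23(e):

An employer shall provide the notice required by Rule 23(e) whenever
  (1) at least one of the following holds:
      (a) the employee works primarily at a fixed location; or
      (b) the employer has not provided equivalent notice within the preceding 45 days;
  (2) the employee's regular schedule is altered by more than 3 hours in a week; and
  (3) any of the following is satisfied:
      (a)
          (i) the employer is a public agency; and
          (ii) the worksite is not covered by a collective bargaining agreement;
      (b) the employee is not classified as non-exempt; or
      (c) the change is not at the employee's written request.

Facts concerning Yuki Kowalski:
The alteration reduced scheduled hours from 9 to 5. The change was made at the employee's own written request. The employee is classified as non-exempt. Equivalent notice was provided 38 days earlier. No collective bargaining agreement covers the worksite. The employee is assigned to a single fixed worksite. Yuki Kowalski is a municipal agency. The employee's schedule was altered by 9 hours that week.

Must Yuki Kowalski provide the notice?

(a) fixed location — satisfied.
(b) no recent notice — not met.
(1) = T OR F = true.
(2) schedule shift > 3h — met.
(i) public agency — satisfied.
(ii) no CBA — met.
So (a) is satisfied (T AND T).
(b) not (non-exempt) — fails.
(c) not employee-requested — not met.
So (3) is satisfied (T OR F OR F).
Overall: T AND T AND T → true.

Yes — required.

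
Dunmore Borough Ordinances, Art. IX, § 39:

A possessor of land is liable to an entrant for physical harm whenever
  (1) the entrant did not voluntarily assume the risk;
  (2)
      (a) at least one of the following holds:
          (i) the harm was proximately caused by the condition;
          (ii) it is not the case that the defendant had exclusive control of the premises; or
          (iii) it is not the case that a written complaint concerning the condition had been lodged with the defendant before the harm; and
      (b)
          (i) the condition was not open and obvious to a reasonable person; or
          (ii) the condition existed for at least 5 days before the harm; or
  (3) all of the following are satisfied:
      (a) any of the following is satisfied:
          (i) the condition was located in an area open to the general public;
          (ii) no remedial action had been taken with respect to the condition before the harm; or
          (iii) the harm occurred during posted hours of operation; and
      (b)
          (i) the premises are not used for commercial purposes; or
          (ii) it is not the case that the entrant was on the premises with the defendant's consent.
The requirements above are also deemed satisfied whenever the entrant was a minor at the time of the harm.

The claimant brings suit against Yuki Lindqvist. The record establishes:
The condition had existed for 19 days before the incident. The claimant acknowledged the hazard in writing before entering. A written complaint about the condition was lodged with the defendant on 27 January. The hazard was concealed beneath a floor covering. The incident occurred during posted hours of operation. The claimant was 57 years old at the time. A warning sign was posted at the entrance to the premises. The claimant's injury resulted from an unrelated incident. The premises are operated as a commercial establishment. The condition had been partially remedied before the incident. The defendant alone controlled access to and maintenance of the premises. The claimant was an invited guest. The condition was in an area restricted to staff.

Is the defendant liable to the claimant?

(1) no assumed risk — not satisfied.
(i) proximate cause — fails.
(ii) not (exclusive control) — not met.
(iii) not (complaint lodged) — fails.
So (a) is not satisfied (F OR F OR F).
(i) not open/obvious — holds.
(ii) condition ≥5 days old — met.
(b): T OR T → true.
(2) = F AND T = false.
(i) public area — fails.
(ii) no remedial action — not satisfied.
(iii) during posted hours — satisfied.
(a) = F OR F OR T = true.
(i) not (commercial use) — fails.
(ii) not (consent to enter) — not met.
So (b) is not satisfied (F OR F).
(3): T AND F → false.
So Overall is not satisfied (F OR F OR F).
Exception (entrant a minor) — not satisfied.
Result: main false OR exception false → false.

No — not liable.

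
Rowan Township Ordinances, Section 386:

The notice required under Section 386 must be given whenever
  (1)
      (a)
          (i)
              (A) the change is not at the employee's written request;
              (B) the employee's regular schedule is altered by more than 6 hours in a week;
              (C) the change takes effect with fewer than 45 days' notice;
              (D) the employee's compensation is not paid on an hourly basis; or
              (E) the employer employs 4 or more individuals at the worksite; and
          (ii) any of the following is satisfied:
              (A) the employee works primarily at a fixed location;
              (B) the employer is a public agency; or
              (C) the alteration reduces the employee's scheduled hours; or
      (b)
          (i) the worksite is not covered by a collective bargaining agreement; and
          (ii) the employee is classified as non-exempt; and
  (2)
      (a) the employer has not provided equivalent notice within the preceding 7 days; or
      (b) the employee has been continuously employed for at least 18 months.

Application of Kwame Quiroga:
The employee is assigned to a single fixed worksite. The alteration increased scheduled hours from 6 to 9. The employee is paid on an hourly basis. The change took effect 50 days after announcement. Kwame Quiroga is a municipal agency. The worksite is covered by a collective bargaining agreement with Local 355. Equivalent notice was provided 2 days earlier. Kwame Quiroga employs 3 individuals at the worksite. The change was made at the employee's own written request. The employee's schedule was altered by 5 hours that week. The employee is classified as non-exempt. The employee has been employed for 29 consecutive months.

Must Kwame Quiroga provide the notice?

No — not required.

(A) not employee-requested — not satisfied.
(B) schedule shift > 6h — fails.
(C) < 45 days' notice — not met.
(D) not (hourly-paid) — fails.
(E) ≥ 4 at site — not met.
So (i) is not satisfied (F OR F OR F OR F OR F).
(A) fixed location — holds.
(B) public agency — holds.
(C) hours reduced — fails.
(ii) = T OR T OR F = true.
So (a) is not satisfied (F AND T).
(i) no CBA — not satisfied.
(ii) non-exempt — holds.
(b): F AND T → false.
So (1) is not satisfied (F OR F).
(a) no recent notice — not met.
(b) tenure ≥ 18 mo. — met.
(2): F OR T → true.
Overall = F AND T = false.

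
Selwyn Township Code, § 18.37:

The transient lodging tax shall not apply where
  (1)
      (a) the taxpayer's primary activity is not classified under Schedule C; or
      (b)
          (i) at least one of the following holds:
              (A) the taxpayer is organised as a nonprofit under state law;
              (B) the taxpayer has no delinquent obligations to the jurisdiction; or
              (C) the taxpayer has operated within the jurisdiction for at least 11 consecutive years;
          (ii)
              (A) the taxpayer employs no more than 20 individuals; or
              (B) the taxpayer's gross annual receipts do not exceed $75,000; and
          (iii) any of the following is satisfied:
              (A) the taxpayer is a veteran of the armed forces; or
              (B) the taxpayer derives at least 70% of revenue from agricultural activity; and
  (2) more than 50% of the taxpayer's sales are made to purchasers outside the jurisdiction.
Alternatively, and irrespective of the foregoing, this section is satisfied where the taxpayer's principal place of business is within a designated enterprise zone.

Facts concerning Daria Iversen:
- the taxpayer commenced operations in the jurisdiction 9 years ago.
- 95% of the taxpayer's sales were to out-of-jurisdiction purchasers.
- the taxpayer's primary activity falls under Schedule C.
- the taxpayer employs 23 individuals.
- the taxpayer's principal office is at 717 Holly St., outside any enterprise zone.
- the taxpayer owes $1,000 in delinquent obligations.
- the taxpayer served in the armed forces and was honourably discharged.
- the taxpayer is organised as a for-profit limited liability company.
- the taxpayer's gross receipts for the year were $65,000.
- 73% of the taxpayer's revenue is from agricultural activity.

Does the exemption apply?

No — not exempt.

(a) not (Schedule C activity) — not satisfied.
(A) nonprofit — fails.
(B) no delinquency — fails.
(C) ≥ 11 yrs in jurisdiction — not satisfied.
(i) = F OR F OR F = false.
(A) ≤ 20 employees — fails.
(B) receipts ≤ $75,000 — satisfied.
So (ii) is satisfied (F OR T).
(A) veteran — met.
(B) ≥70% agricultural — holds.
(iii) = T OR T = true.
So (b) is not satisfied (F AND T AND T).
(1): F OR F → false.
(2) >50% out-of-jur. sales — met.
Overall = F AND T = false.
Exception (in enterprise zone) — not satisfied.
Result: main false OR exception false → false.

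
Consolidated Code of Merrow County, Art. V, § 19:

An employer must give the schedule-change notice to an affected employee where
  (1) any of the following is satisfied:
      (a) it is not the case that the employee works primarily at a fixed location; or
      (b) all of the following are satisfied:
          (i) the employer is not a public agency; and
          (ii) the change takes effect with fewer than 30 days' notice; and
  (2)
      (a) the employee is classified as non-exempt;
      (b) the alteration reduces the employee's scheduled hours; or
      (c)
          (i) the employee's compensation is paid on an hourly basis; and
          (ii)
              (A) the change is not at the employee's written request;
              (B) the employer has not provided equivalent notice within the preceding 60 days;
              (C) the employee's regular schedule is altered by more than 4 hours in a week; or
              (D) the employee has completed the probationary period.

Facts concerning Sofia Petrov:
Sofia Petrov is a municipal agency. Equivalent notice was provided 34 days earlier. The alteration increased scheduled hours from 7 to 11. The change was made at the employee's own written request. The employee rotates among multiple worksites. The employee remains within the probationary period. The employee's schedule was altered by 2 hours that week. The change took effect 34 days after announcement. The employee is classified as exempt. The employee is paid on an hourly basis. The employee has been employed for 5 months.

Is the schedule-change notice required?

(a) not (fixed location) — holds.
(i) not (public agency) — not met.
(ii) < 30 days' notice — not satisfied.
So (b) is not satisfied (F AND F).
(1): T OR F → true.
(a) non-exempt — fails.
(b) hours reduced — not met.
(i) hourly-paid — met.
(A) not employee-requested — fails.
(B) no recent notice — fails.
(C) schedule shift > 4h — not met.
(D) past probation — not met.
(ii) = F OR F OR F OR F = false.
So (c) is not satisfied (T AND F).
So (2) is not satisfied (F OR F OR F).
So Overall is not satisfied (T AND F).

No — not required.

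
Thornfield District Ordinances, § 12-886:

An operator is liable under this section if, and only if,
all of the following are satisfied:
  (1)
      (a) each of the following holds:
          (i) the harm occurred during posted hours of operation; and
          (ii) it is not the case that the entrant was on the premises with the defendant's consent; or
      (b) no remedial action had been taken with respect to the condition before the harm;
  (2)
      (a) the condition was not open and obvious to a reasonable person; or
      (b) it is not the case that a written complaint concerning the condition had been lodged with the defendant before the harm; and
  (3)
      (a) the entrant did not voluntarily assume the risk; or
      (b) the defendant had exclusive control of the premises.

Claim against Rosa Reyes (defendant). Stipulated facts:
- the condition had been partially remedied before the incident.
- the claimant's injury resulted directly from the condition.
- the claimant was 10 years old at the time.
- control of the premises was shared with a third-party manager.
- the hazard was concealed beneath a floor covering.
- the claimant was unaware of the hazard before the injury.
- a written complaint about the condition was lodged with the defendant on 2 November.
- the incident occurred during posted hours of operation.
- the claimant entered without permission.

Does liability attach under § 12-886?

Yes — liable.

(i) during posted hours — met.
(ii) not (consent to enter) — met.
(a) = T AND T = true.
(b) no remedial action — not satisfied.
So (1) is satisfied (T OR F).
(a) not open/obvious — satisfied.
(b) not (complaint lodged) — not satisfied.
(2): T OR F → true.
(a) no assumed risk — met.
(b) exclusive control — not met.
So (3) is satisfied (T OR F).
Overall = T AND T AND T = true.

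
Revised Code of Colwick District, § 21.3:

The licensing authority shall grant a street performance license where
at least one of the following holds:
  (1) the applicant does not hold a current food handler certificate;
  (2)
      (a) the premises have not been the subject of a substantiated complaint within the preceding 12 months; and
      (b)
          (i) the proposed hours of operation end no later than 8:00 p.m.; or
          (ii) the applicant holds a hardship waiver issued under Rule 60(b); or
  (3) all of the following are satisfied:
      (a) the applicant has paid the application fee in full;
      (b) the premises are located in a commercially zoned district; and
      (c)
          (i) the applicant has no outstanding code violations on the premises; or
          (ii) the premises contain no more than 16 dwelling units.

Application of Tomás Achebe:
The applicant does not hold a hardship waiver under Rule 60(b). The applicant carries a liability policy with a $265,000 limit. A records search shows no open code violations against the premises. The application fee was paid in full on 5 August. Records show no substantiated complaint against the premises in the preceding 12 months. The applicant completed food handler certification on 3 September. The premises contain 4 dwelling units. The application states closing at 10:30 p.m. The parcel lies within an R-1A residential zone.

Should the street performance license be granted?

No — denied.

(1) not (food handler cert.) — not met.
(a) no complaint in 12 mo. — satisfied.
(i) closes by 8 p.m. — not met.
(ii) hardship waiver — not satisfied.
(b) = F OR F = false.
(2) = T AND F = false.
(a) fee paid — holds.
(b) commercially zoned — fails.
(i) no code violations — holds.
(ii) ≤ 16 units — holds.
(c): T OR T → true.
(3): T AND F AND T → false.
Overall = F OR F OR F = false.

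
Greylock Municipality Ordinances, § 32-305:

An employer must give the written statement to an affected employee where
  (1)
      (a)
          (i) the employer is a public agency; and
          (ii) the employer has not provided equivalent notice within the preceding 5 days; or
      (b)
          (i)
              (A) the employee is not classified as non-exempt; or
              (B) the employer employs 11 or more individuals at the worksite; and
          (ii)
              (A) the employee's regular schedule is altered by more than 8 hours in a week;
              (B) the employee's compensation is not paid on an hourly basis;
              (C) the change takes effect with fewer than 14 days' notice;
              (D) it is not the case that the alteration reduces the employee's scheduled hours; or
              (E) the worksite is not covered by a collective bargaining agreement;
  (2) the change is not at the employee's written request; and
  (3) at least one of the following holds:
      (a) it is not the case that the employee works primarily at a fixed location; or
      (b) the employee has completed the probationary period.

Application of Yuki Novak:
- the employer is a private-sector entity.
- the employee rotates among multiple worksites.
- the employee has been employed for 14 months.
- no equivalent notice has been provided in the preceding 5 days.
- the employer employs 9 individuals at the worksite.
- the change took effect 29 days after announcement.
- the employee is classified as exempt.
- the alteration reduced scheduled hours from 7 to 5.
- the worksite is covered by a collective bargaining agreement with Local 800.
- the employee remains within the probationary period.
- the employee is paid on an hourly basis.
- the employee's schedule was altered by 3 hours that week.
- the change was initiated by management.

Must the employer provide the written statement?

No — not required.

(i) public agency — not satisfied.
(ii) no recent notice — holds.
(a): F AND T → false.
(A) not (non-exempt) — holds.
(B) ≥ 11 at site — not satisfied.
(i) = T OR F = true.
(A) schedule shift > 8h — fails.
(B) not (hourly-paid) — not satisfied.
(C) < 14 days' notice — not satisfied.
(D) not (hours reduced) — not satisfied.
(E) no CBA — not met.
(ii): F OR F OR F OR F OR F → false.
(b) = T AND F = false.
(1) = F OR F = false.
(2) not employee-requested — holds.
(a) not (fixed location) — satisfied.
(b) past probation — not met.
(3) = T OR F = true.
So Overall is not satisfied (F AND T AND T).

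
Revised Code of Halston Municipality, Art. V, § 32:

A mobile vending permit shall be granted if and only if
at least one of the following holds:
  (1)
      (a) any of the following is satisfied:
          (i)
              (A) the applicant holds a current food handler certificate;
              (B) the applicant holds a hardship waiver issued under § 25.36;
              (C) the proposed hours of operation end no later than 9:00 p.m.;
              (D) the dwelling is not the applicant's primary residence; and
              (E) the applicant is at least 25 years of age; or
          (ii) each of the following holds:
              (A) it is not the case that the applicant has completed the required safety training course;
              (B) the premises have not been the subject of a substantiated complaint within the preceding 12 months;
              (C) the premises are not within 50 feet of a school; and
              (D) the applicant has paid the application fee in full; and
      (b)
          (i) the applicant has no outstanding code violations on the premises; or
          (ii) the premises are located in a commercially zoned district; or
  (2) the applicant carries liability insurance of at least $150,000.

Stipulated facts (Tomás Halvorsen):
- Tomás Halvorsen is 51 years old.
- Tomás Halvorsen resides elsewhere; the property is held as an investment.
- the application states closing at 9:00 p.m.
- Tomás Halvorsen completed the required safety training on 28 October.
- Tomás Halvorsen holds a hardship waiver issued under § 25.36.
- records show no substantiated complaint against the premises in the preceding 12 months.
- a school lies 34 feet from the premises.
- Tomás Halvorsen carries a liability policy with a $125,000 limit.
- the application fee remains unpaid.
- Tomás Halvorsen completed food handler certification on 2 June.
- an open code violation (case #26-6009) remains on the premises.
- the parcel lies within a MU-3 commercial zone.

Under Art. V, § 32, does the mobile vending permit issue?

Yes — granted.

(A) food handler cert. — satisfied.
(B) hardship waiver — holds.
(C) closes by 9 p.m. — satisfied.
(D) not (primary residence) — satisfied.
(E) age ≥ 25 — satisfied.
(i): T AND T AND T AND T AND T → true.
(A) not (safety training) — fails.
(B) no complaint in 12 mo. — satisfied.
(C) ≥50 ft from school — fails.
(D) fee paid — fails.
(ii) = F AND T AND F AND F = false.
So (a) is satisfied (T OR F).
(i) no code violations — not met.
(ii) commercially zoned — holds.
So (b) is satisfied (F OR T).
(1): T AND T → true.
(2) insurance ≥ $150,000 — not met.
Overall = T OR F = true.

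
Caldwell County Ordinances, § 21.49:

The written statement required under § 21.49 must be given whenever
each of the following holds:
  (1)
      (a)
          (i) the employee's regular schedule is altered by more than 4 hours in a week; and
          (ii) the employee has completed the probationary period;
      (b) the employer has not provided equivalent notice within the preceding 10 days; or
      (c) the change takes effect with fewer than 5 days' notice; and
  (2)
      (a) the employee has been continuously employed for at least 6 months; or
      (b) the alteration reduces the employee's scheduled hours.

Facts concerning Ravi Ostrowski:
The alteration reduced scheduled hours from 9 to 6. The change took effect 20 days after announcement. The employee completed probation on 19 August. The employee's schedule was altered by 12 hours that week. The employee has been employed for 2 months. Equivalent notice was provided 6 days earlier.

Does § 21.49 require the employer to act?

Yes — required.

(i) schedule shift > 4h — met.
(ii) past probation — met.
So (a) is satisfied (T AND T).
(b) no recent notice — not satisfied.
(c) < 5 days' notice — fails.
So (1) is satisfied (T OR F OR F).
(a) tenure ≥ 6 mo. — not met.
(b) hours reduced — holds.
(2) = F OR T = true.
So Overall is satisfied (T AND T).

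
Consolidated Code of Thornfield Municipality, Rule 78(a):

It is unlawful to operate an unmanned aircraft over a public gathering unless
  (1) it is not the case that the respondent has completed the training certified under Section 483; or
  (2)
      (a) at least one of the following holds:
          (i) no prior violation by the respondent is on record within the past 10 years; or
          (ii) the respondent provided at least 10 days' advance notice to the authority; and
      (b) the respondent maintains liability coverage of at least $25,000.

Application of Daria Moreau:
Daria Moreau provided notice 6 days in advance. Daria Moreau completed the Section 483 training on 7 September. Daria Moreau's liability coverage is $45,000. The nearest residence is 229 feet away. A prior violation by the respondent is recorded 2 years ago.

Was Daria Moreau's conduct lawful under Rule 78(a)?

(1) not (training certified) — fails.
(i) no prior violation — fails.
(ii) ≥10 days' notice — not met.
(a) = F OR F = false.
(b) coverage ≥ $25,000 — satisfied.
(2) = F AND T = false.
Overall: F OR F → false.

No — unlawful.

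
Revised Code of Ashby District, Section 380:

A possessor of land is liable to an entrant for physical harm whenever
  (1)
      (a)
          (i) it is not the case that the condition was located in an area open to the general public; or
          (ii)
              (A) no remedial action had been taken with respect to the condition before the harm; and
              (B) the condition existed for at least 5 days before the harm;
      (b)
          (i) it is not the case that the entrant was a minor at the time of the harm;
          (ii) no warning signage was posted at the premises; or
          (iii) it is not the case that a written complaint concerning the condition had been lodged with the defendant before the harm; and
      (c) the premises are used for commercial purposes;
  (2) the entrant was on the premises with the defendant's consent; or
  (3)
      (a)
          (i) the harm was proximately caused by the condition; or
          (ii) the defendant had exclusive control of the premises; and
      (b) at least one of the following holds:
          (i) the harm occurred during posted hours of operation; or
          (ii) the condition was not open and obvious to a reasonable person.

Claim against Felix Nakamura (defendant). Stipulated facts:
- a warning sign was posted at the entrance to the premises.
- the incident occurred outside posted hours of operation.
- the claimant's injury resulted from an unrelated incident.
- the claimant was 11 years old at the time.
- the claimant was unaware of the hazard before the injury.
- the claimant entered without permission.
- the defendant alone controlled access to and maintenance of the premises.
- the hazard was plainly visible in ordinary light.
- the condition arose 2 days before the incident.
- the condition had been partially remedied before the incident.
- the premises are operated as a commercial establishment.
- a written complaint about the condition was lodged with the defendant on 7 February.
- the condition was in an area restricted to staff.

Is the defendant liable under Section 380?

No — not liable.

(i) not (public area) — satisfied.
(A) no remedial action — not satisfied.
(B) condition ≥5 days old — not satisfied.
(ii) = F AND F = false.
(a) = T OR F = true.
(i) not (entrant a minor) — fails.
(ii) no signage posted — not satisfied.
(iii) not (complaint lodged) — not met.
(b) = F OR F OR F = false.
(c) commercial use — met.
So (1) is not satisfied (T AND F AND T).
(2) consent to enter — fails.
(i) proximate cause — fails.
(ii) exclusive control — satisfied.
(a): F OR T → true.
(i) during posted hours — not satisfied.
(ii) not open/obvious — fails.
(b) = F OR F = false.
(3) = T AND F = false.
Overall: F OR F OR F → false.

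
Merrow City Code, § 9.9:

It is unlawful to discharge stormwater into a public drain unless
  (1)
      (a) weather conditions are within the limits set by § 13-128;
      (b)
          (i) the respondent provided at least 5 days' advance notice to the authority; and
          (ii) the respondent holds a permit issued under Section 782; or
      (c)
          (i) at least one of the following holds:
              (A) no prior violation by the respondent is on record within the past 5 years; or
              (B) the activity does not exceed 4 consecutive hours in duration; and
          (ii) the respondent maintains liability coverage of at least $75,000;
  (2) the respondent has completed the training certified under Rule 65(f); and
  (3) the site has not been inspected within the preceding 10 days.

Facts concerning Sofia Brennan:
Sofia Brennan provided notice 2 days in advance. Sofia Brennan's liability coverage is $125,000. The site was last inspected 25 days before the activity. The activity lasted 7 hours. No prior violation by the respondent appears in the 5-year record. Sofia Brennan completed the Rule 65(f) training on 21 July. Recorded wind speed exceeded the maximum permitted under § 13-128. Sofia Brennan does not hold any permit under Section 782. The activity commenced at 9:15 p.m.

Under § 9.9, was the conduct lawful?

Yes — lawful.

(a) weather ok — not satisfied.
(i) ≥5 days' notice — not met.
(ii) holds permit — not met.
So (b) is not satisfied (F AND F).
(A) no prior violation — satisfied.
(B) ≤ 4 hrs duration — not satisfied.
So (i) is satisfied (T OR F).
(ii) coverage ≥ $75,000 — satisfied.
So (c) is satisfied (T AND T).
(1) = F OR F OR T = true.
(2) training certified — satisfied.
(3) not (site inspected) — holds.
Overall: T AND T AND T → true.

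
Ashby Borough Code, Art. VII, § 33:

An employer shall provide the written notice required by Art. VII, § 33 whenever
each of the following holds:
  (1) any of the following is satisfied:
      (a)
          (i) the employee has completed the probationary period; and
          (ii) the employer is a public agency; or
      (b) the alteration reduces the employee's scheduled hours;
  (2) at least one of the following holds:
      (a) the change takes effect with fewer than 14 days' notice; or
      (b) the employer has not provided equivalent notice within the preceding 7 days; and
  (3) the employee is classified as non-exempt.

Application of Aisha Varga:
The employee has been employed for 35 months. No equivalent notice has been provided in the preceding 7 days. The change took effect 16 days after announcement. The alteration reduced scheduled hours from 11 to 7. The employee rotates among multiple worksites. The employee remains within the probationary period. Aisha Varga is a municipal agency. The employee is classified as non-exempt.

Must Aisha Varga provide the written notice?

(i) past probation — not met.
(ii) public agency — met.
(a) = F AND T = false.
(b) hours reduced — satisfied.
So (1) is satisfied (F OR T).
(a) < 14 days' notice — fails.
(b) no recent notice — satisfied.
(2): F OR T → true.
(3) non-exempt — holds.
Overall = T AND T AND T = true.

Yes — required.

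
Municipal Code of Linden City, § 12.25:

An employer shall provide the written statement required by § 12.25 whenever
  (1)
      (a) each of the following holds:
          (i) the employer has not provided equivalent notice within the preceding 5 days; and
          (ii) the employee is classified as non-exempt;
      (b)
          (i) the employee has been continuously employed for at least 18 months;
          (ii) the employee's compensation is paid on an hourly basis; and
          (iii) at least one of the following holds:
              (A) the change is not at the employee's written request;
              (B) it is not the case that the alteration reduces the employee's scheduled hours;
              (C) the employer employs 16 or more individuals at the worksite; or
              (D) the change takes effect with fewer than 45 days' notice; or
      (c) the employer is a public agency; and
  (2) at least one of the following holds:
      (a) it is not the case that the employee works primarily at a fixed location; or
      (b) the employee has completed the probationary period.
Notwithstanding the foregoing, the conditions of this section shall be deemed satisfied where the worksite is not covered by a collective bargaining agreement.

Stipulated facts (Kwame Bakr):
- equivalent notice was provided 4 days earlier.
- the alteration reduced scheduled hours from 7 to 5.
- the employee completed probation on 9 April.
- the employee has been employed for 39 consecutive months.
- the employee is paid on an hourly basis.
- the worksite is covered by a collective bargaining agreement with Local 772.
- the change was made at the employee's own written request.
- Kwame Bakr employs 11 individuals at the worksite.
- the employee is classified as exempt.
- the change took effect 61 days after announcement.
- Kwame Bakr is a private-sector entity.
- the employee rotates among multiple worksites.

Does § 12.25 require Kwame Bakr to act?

No — not required.

(i) no recent notice — not met.
(ii) non-exempt — not satisfied.
(a) = F AND F = false.
(i) tenure ≥ 18 mo. — satisfied.
(ii) hourly-paid — satisfied.
(A) not employee-requested — not satisfied.
(B) not (hours reduced) — not met.
(C) ≥ 16 at site — not satisfied.
(D) < 45 days' notice — fails.
(iii): F OR F OR F OR F → false.
(b): T AND T AND F → false.
(c) public agency — not satisfied.
(1) = F OR F OR F = false.
(a) not (fixed location) — met.
(b) past probation — met.
(2): T OR T → true.
Overall: F AND T → false.
Exception (no CBA) — not satisfied.
Result: main false OR exception false → false.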